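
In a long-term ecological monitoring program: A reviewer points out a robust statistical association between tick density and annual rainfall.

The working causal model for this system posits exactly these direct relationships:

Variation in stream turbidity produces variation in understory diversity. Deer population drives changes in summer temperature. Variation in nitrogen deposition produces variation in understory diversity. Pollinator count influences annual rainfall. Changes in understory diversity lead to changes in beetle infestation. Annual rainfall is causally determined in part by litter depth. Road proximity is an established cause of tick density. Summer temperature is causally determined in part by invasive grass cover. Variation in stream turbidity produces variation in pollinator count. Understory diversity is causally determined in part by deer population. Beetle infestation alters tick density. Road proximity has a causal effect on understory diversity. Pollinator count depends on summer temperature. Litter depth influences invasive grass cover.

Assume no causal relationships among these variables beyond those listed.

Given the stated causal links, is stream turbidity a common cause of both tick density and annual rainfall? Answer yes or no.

yes

Stream turbidity has a causal path to tick density (stream turbidity → understory diversity → beetle infestation → tick density) and to annual rainfall (stream turbidity → pollinator count → annual rainfall), so it is a common cause of both — a confounder.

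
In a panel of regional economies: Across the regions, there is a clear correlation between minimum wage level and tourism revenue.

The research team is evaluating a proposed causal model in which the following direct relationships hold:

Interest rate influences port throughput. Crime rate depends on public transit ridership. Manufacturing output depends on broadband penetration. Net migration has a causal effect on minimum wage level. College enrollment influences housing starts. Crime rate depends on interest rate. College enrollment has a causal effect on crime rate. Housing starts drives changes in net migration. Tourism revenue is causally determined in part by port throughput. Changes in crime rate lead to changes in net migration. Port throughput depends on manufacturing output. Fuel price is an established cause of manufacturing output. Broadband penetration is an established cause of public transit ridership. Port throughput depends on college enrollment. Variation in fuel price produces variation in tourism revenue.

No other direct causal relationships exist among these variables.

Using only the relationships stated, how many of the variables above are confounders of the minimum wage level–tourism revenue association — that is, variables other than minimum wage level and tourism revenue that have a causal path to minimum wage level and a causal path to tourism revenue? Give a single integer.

The common causes are: broadband penetration (to minimum wage level via broadband penetration → public transit ridership → crime rate → net migration → minimum wage level; to tourism revenue via broadband penetration → manufacturing output → port throughput → tourism revenue); college enrollment (to minimum wage level via college enrollment → housing starts → net migration → minimum wage level; to tourism revenue via college enrollment → port throughput → tourism revenue); interest rate (to minimum wage level via interest rate → crime rate → net migration → minimum wage level; to tourism revenue via interest rate → port throughput → tourism revenue).
Every other variable lacks a causal path to at least one of minimum wage level and tourism revenue.

3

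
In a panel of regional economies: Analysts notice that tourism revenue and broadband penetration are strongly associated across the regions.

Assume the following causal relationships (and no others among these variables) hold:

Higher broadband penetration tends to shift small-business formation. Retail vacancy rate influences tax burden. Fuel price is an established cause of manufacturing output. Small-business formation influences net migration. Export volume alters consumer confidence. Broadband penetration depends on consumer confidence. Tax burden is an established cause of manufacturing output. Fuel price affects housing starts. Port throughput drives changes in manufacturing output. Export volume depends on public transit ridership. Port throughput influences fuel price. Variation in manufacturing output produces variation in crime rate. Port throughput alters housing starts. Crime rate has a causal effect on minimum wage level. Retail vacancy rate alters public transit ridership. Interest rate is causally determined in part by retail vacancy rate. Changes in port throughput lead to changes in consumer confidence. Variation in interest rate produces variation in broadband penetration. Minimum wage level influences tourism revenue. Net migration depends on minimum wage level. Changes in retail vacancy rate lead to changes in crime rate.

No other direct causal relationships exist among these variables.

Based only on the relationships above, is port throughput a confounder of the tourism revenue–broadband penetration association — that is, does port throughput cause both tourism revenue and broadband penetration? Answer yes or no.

Port throughput has a causal path to tourism revenue (port throughput → manufacturing output → crime rate → minimum wage level → tourism revenue) and to broadband penetration (port throughput → consumer confidence → broadband penetration), so it is a common cause of both — a confounder.

yes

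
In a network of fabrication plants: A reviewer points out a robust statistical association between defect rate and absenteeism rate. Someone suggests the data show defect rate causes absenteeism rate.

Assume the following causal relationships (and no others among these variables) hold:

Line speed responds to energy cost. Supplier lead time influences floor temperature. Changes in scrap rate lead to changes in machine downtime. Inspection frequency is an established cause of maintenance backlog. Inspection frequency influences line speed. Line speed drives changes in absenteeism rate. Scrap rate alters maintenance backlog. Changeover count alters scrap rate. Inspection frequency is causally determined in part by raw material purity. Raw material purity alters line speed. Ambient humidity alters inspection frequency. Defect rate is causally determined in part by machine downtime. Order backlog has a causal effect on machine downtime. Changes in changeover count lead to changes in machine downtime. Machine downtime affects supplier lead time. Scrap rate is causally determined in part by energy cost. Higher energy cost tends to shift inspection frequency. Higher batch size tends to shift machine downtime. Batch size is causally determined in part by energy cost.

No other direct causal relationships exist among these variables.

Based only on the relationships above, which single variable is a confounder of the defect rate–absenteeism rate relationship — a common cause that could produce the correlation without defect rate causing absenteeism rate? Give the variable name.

Energy cost has a causal path to defect rate (energy cost → scrap rate → machine downtime → defect rate) and a separate causal path to absenteeism rate (energy cost → line speed → absenteeism rate), so it is a common cause of both.
No stated relationship gives defect rate a causal route to absenteeism rate, so the correlation is explained by the shared upstream cause rather than a direct effect.

energy cost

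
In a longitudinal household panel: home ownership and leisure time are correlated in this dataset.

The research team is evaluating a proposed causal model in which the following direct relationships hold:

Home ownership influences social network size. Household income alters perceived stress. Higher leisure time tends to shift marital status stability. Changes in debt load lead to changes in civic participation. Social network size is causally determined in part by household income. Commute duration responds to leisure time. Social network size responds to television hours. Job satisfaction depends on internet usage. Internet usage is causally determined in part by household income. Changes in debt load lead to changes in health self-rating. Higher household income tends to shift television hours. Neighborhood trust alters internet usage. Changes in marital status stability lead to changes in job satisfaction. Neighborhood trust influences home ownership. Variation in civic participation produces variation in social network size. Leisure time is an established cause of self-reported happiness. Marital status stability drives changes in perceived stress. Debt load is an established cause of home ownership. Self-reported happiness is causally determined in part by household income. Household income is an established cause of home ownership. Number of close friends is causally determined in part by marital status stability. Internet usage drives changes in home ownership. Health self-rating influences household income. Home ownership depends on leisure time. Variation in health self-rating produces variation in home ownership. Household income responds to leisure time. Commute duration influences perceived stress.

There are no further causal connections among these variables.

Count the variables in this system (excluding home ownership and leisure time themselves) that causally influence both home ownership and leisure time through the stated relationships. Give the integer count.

0

No listed variable has a causal path to both home ownership and leisure time, so there are no common causes.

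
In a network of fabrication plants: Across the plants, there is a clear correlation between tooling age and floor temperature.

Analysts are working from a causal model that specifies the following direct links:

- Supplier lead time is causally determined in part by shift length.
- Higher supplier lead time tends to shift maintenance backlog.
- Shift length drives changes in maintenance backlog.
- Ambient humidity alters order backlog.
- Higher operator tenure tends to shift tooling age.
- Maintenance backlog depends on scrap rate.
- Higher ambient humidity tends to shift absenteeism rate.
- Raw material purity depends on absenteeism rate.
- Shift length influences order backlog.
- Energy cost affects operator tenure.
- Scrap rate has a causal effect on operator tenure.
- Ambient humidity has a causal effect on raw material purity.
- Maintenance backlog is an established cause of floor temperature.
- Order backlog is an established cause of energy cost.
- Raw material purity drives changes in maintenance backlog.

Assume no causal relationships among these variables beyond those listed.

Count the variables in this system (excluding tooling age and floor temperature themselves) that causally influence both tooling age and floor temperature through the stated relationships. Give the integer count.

The common causes are: ambient humidity (to tooling age via ambient humidity → order backlog → energy cost → operator tenure → tooling age; to floor temperature via ambient humidity → raw material purity → maintenance backlog → floor temperature); scrap rate (to tooling age via scrap rate → operator tenure → tooling age; to floor temperature via scrap rate → maintenance backlog → floor temperature); shift length (to tooling age via shift length → order backlog → energy cost → operator tenure → tooling age; to floor temperature via shift length → maintenance backlog → floor temperature).
Every other variable lacks a causal path to at least one of tooling age and floor temperature.

3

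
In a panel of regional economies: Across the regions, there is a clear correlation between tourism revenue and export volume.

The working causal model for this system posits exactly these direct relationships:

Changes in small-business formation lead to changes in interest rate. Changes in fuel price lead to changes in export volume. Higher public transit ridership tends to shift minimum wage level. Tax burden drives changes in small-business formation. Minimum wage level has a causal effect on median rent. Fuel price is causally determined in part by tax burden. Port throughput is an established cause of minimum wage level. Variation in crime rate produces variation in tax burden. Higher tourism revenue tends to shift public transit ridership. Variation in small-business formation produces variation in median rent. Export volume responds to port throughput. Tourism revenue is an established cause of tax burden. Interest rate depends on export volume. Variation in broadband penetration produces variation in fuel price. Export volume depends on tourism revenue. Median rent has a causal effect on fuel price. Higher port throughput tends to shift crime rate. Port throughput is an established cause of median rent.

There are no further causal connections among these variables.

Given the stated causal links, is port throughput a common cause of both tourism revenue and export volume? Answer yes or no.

Port throughput has no stated causal path to tourism revenue. A confounder must cause both variables, so port throughput does not qualify.

no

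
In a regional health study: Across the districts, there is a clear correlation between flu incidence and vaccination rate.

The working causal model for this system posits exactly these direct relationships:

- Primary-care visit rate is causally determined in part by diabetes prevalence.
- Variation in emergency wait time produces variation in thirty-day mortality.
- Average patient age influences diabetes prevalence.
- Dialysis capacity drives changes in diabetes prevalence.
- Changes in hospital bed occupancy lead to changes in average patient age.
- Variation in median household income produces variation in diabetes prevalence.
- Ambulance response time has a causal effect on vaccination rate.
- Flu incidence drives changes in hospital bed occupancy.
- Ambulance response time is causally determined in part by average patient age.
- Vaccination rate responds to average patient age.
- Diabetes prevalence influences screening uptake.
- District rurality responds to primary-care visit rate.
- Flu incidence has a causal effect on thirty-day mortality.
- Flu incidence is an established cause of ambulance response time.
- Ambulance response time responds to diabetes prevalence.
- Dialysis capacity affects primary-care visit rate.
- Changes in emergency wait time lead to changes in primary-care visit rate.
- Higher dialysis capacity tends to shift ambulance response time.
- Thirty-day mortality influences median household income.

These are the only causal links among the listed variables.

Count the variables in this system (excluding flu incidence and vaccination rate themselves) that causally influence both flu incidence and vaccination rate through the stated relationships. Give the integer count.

No listed variable has a causal path to both flu incidence and vaccination rate, so there are no common causes.

0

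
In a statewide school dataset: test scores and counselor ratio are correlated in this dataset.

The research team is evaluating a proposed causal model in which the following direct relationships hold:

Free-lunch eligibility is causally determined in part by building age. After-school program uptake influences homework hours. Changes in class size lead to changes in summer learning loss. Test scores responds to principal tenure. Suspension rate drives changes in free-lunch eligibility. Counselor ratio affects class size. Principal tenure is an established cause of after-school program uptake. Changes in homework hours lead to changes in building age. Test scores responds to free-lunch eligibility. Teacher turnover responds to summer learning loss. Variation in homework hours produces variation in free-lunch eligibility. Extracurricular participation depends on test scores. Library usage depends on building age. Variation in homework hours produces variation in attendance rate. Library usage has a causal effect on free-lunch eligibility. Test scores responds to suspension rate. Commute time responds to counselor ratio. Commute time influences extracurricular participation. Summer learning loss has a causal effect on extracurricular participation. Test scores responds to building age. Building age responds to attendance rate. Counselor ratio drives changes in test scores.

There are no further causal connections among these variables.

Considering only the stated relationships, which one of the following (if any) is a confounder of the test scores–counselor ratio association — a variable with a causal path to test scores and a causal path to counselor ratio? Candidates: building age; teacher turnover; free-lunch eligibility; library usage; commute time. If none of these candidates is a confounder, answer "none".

none

None of the listed candidates has causal paths to both test scores and counselor ratio in the stated relationships, so none is a common cause.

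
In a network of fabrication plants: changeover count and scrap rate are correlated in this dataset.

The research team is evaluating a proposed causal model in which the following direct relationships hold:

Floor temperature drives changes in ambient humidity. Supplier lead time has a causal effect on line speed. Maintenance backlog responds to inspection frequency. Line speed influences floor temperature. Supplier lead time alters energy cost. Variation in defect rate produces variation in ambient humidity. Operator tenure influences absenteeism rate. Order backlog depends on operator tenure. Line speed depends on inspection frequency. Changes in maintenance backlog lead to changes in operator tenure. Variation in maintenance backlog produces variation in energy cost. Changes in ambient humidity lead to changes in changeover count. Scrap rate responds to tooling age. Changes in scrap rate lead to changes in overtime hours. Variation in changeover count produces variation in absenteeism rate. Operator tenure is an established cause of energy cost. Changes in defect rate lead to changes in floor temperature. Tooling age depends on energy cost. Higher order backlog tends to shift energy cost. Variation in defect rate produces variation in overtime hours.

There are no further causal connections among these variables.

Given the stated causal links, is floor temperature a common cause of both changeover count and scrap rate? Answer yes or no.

no

Floor temperature has no stated causal path to scrap rate. A confounder must cause both variables, so floor temperature does not qualify.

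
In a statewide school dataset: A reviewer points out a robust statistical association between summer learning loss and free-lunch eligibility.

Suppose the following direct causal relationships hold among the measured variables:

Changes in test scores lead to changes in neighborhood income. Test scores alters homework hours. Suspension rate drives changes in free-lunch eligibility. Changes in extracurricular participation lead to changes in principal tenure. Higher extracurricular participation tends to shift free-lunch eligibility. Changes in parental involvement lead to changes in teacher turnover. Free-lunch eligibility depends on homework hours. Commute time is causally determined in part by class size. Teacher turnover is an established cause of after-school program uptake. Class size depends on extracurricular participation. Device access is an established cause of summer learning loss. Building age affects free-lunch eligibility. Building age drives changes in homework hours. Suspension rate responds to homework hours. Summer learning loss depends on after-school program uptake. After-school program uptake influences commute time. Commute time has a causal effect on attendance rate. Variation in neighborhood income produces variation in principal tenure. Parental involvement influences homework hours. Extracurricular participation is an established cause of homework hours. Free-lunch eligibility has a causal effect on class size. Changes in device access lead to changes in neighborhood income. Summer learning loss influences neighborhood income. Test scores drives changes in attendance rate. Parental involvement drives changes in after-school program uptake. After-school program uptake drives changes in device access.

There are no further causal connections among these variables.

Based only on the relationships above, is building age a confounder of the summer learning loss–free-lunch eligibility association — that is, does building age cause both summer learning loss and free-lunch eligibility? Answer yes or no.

no

Building age has no stated causal path to summer learning loss. A confounder must cause both variables, so building age does not qualify.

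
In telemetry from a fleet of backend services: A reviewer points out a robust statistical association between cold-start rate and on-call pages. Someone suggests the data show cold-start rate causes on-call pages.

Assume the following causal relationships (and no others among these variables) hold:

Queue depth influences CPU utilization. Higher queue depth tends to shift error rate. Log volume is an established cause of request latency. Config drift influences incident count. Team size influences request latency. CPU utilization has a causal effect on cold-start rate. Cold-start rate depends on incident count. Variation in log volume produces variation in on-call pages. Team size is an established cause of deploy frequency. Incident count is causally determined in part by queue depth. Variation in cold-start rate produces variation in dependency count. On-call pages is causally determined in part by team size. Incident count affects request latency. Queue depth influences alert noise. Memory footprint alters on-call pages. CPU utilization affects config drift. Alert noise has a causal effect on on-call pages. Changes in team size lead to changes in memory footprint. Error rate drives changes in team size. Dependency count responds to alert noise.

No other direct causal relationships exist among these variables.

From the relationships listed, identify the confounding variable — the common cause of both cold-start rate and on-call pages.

Queue depth has a causal path to cold-start rate (queue depth → incident count → cold-start rate) and a separate causal path to on-call pages (queue depth → alert noise → on-call pages), so it is a common cause of both.
No stated relationship gives cold-start rate a causal route to on-call pages, so the correlation is explained by the shared upstream cause rather than a direct effect.

queue depth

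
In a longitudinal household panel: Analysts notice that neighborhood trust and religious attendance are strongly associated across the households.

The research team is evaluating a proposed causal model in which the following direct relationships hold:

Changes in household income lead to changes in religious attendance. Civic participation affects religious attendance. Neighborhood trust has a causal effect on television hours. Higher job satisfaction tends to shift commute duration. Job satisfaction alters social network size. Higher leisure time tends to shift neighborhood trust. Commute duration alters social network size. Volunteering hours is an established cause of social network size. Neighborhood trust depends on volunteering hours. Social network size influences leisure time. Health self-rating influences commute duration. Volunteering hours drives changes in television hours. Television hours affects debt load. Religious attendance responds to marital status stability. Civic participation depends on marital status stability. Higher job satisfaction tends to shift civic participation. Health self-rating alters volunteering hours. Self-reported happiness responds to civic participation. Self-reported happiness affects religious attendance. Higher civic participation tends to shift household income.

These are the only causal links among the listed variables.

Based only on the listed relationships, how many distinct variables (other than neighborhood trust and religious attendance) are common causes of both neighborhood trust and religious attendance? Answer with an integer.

The common causes are: job satisfaction (to neighborhood trust via job satisfaction → social network size → leisure time → neighborhood trust; to religious attendance via job satisfaction → civic participation → religious attendance).
Every other variable lacks a causal path to at least one of neighborhood trust and religious attendance.

1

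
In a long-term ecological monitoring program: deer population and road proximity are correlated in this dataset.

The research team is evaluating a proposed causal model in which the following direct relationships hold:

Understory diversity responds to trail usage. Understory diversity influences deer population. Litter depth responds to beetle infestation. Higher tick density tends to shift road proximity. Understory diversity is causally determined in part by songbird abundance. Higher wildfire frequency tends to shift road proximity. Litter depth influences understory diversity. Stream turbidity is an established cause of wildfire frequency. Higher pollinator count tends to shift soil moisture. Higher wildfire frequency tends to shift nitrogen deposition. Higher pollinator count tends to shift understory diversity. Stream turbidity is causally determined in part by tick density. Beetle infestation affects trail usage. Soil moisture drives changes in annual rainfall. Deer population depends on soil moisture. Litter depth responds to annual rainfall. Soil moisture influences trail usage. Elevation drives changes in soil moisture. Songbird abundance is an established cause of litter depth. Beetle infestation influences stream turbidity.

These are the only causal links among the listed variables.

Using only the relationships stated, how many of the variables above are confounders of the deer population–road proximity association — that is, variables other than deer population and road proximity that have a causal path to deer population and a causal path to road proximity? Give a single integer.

1

The common causes are: beetle infestation (to deer population via beetle infestation → trail usage → understory diversity → deer population; to road proximity via beetle infestation → stream turbidity → wildfire frequency → road proximity).
Every other variable lacks a causal path to at least one of deer population and road proximity.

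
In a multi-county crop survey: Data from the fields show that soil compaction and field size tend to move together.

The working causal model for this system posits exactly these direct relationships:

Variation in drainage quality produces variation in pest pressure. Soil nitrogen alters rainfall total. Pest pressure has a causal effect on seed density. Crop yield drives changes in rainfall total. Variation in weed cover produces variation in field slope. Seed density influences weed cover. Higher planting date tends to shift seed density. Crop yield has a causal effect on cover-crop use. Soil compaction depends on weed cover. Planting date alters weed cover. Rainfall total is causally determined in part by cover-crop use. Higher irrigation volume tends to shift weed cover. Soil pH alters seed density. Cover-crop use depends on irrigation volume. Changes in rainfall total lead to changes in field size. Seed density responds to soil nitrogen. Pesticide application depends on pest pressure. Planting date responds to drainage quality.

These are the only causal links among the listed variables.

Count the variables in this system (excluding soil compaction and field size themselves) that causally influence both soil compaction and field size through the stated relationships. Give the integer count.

The common causes are: irrigation volume (to soil compaction via irrigation volume → weed cover → soil compaction; to field size via irrigation volume → cover-crop use → rainfall total → field size); soil nitrogen (to soil compaction via soil nitrogen → seed density → weed cover → soil compaction; to field size via soil nitrogen → rainfall total → field size).
Every other variable lacks a causal path to at least one of soil compaction and field size.

2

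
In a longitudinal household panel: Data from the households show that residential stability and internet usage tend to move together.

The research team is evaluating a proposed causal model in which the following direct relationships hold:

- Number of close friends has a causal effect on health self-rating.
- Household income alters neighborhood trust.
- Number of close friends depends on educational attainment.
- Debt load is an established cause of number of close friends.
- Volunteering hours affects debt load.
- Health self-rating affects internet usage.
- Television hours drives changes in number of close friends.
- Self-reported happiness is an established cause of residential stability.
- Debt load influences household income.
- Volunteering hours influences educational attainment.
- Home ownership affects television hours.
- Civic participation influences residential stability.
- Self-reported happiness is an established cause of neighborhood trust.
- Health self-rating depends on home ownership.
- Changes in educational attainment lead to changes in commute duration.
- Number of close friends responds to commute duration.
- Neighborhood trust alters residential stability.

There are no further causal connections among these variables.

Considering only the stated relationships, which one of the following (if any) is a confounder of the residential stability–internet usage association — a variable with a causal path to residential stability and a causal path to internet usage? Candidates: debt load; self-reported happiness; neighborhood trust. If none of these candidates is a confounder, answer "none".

Debt load causes residential stability (debt load → household income → neighborhood trust → residential stability) and also causes internet usage (debt load → number of close friends → health self-rating → internet usage); it is a common cause of both.
Each of the other candidates lacks a causal path to at least one of residential stability and internet usage, so they do not confound the relationship.

debt load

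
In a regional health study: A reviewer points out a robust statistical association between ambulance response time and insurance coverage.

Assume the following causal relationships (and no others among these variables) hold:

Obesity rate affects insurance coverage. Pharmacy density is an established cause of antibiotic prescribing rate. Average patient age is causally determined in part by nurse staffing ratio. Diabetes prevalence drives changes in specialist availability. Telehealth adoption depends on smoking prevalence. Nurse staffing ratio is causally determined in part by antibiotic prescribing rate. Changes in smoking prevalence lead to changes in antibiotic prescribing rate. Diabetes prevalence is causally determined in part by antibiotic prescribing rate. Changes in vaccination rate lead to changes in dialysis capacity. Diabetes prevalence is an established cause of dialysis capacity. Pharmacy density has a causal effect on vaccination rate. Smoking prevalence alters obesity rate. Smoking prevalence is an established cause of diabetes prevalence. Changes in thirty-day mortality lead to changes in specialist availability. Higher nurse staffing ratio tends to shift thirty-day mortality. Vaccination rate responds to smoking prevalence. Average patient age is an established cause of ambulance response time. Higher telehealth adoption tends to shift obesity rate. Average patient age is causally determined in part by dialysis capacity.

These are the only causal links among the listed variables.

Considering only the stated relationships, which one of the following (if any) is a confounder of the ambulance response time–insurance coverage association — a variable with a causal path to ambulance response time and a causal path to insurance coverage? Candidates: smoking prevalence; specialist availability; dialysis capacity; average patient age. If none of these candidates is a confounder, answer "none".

smoking prevalence

Smoking prevalence causes ambulance response time (smoking prevalence → vaccination rate → dialysis capacity → average patient age → ambulance response time) and also causes insurance coverage (smoking prevalence → obesity rate → insurance coverage); it is a common cause of both.
Each of the other candidates lacks a causal path to at least one of ambulance response time and insurance coverage, so they do not confound the relationship.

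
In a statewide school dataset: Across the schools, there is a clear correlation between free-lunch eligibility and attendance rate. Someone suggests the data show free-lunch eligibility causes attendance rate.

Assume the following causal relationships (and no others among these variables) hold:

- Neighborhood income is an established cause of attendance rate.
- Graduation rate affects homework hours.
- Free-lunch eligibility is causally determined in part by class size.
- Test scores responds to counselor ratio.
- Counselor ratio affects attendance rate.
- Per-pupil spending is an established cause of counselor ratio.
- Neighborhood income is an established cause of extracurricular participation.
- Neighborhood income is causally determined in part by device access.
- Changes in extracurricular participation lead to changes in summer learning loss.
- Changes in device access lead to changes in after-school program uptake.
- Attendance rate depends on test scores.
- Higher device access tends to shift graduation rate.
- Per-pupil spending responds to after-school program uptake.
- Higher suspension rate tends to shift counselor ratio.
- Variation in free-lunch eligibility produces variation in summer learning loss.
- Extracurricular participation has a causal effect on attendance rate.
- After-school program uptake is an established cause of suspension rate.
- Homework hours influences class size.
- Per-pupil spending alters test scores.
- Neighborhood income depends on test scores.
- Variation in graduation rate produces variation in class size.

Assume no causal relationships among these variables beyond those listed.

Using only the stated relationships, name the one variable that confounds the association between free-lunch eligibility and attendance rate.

Device access has a causal path to free-lunch eligibility (device access → graduation rate → class size → free-lunch eligibility) and a separate causal path to attendance rate (device access → neighborhood income → attendance rate), so it is a common cause of both.
No stated relationship gives free-lunch eligibility a causal route to attendance rate, so the correlation is explained by the shared upstream cause rather than a direct effect.

device access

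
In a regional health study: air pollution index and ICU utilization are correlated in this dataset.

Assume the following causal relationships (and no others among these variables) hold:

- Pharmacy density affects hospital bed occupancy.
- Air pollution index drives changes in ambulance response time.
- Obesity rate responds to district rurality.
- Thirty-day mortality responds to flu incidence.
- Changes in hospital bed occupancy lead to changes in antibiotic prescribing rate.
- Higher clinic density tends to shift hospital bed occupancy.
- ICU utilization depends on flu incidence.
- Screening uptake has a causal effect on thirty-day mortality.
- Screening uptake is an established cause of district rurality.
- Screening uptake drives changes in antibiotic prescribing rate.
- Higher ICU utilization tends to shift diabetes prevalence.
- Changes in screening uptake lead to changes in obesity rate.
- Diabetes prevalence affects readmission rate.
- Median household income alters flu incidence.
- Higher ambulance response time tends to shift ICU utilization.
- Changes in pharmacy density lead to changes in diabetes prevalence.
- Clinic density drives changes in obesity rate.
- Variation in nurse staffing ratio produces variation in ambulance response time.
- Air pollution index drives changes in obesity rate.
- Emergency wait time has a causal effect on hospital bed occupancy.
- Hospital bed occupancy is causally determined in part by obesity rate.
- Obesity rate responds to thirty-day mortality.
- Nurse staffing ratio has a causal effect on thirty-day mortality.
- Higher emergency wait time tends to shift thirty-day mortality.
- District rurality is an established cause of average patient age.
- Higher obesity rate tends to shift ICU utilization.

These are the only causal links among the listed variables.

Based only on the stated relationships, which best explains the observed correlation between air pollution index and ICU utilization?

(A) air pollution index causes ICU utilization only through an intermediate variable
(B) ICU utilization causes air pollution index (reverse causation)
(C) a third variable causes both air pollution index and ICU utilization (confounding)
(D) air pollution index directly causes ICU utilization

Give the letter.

A

Air pollution index reaches ICU utilization through air pollution index → ambulance response time → ICU utilization — an indirect causal chain with no direct air pollution index → ICU utilization link. No variable causes both air pollution index and ICU utilization, so confounding is ruled out; the effect is mediated.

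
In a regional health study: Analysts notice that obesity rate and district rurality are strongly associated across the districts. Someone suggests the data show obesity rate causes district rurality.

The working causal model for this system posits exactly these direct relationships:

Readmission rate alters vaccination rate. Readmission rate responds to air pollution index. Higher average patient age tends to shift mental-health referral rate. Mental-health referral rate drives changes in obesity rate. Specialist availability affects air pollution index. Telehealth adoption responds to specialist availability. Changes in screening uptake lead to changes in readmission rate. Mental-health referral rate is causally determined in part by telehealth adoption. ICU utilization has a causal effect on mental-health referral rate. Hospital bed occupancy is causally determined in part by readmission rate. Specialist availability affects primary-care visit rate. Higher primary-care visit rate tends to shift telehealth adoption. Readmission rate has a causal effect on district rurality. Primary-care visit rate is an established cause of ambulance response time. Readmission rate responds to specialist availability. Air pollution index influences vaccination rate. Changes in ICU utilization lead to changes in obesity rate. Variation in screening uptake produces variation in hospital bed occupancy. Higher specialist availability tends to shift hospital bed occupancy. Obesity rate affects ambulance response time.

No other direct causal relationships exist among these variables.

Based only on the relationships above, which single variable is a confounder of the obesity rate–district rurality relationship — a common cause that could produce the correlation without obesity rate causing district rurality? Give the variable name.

Specialist availability has a causal path to obesity rate (specialist availability → telehealth adoption → mental-health referral rate → obesity rate) and a separate causal path to district rurality (specialist availability → readmission rate → district rurality), so it is a common cause of both.
No stated relationship gives obesity rate a causal route to district rurality, so the correlation is explained by the shared upstream cause rather than a direct effect.

specialist availability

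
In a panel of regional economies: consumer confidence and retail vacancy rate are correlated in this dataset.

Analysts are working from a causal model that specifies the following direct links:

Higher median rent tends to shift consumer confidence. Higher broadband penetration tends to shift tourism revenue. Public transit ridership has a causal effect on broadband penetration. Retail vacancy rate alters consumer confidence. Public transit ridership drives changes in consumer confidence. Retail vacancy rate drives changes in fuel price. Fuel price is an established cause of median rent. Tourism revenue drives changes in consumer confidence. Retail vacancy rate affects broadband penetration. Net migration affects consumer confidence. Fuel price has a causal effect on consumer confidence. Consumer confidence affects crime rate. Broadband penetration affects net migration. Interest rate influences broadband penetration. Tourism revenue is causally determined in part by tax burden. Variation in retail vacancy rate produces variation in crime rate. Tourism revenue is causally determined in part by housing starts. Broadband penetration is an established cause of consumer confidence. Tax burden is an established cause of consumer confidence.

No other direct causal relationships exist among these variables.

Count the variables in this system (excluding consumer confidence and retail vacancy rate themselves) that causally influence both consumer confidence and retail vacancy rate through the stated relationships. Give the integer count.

0

No listed variable has a causal path to both consumer confidence and retail vacancy rate, so there are no common causes.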